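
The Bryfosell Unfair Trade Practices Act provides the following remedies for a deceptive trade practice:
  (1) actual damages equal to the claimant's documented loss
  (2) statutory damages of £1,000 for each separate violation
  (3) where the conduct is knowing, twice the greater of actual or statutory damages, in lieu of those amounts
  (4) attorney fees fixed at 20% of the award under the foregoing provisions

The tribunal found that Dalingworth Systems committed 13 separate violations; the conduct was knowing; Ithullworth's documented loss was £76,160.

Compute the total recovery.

£182,784

Statutory damages: 13 × £1,000 = £13,000
Greater of actual damages (£76,160) or statutory damages (£13,000): £76,160
Doubled: 2 × £76,160 = £152,320
Attorney fees: 20% of £152,320 = £30,464
Total recovery: £152,320 + £30,464 = £182,784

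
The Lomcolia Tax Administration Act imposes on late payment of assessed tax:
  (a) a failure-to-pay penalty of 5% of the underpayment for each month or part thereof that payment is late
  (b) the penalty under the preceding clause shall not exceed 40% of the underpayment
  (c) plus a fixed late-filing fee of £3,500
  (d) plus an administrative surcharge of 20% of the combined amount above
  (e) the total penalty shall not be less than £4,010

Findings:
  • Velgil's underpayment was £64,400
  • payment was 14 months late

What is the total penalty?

Accrued rate: 5% × 14 = 70%, capped at 40% → 40%
Failure-to-pay penalty: 40% of £64,400 = £25,760
Penalty before surcharge: £25,760 + £3,500 = £29,260
Administrative surcharge: 20% of £29,260 = £5,852
Total penalty: £29,260 + £5,852 = £35,112
Minimum £4,010: £35,112 meets the minimum, no increase.

£35,112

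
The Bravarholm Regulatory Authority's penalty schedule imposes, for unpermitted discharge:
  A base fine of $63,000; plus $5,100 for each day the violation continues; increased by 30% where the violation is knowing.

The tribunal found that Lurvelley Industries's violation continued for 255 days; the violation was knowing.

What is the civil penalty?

$1,772,550

Per-day component: 255 × $5,100 = $1,300,500
Base plus per-day: $63,000 + $1,300,500 = $1,363,500
Enhancement: 30% of $1,363,500 = $409,050
Enhanced fine: $1,363,500 + $409,050 = $1,772,550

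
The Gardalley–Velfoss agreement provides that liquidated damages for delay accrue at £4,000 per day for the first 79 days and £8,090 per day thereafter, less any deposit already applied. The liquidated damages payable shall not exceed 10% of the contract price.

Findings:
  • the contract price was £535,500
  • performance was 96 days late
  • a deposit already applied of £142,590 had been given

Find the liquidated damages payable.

Liquidated damages: £53,550

First 79 days: 79 × £4,000 = £316,000
Remaining days: (96 − 79) × £8,090 = £137,530
Accrued per-day damages: £316,000 + £137,530 = £453,530
Less deposit already applied: £453,530 − £142,590 = £310,940
Cap: 10% of £535,500 = £53,550
Cap at £53,550: £310,940 exceeds the cap → £53,550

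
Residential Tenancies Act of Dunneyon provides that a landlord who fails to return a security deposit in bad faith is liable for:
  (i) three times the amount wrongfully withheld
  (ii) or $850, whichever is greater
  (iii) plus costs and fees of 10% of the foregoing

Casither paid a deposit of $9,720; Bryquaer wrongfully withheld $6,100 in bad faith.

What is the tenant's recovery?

Trebled: 3 × $6,100 = $18,300
Minimum $850: $18,300 meets the minimum, no increase.
Costs and fees: 10% of $18,300 = $1,830
Total recovery: $18,300 + $1,830 = $20,130

$20,130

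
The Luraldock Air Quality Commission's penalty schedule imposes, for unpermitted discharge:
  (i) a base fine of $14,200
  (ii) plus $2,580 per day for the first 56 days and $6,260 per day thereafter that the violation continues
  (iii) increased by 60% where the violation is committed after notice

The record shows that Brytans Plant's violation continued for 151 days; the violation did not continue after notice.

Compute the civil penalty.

First 56 days: 56 × $2,580 = $144,480
Remaining days: (151 − 56) × $6,260 = $594,700
Per-day component: $144,480 + $594,700 = $739,180
Base plus per-day: $14,200 + $739,180 = $753,380
The violation did not continue after notice: no 60% increase.

$753,380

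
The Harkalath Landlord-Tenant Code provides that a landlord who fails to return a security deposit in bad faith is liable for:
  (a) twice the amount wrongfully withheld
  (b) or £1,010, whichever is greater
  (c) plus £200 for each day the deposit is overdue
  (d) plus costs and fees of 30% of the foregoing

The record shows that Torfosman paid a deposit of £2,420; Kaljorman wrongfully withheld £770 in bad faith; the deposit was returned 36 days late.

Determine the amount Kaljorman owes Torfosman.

Doubled: 2 × £770 = £1,540
Minimum £1,010: £1,540 meets the minimum, no increase.
Late-return penalty: 36 × £200 = £7,200
Damages plus late penalty: £1,540 + £7,200 = £8,740
Costs and fees: 30% of £8,740 = £2,622
Total recovery: £8,740 + £2,622 = £11,362

£11,362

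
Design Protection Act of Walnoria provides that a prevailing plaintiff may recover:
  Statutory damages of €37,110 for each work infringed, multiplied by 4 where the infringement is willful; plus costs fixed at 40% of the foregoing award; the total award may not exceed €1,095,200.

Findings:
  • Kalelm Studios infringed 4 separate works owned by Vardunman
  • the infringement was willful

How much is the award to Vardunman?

€831,264

Statutory damages: 4 × €37,110 = €148,440
Multiplied by 4: 4 × €148,440 = €593,760
Costs: 40% of €593,760 = €237,504
Award plus costs: €593,760 + €237,504 = €831,264
Cap at €1,095,200: €831,264 is within the cap, no reduction.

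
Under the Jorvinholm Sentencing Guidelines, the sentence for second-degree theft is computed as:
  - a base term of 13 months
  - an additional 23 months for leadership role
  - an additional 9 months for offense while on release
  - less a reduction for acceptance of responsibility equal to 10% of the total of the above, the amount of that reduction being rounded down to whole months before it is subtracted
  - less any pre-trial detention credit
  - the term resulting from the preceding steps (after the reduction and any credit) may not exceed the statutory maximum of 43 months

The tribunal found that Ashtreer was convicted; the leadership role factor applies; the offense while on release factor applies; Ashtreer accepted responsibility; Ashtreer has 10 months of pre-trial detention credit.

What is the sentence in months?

Leadership role enhancement: +23 months
Offense while on release enhancement: +9 months
Adjusted term: 13 months + 23 months + 9 months = 45 months
Acceptance of responsibility reduction: 10% of 45 months = 4 months (rounded down)
After reduction: 45 − 4 = 41 months
Less pre-trial detention credit: 41 months − 10 months = 31 months
Cap at 43 months: 31 months is within the cap, no reduction.

31 months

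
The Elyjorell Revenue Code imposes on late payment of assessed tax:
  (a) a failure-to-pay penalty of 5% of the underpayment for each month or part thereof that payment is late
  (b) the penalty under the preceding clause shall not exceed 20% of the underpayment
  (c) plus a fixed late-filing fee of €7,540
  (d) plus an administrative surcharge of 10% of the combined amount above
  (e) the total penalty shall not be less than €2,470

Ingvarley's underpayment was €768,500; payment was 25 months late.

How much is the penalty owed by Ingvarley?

Penalty: €177,364

Accrued rate: 5% × 25 = 125%, capped at 20% → 20%
Failure-to-pay penalty: 20% of €768,500 = €153,700
Penalty before surcharge: €153,700 + €7,540 = €161,240
Administrative surcharge: 10% of €161,240 = €16,124
Total penalty: €161,240 + €16,124 = €177,364
Minimum €2,470: €177,364 meets the minimum, no increase.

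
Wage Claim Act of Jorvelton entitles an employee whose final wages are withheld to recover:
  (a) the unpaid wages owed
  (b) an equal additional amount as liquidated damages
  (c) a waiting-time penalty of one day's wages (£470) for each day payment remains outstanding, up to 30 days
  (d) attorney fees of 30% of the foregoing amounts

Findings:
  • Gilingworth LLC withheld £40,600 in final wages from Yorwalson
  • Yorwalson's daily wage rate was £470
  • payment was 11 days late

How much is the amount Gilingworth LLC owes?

£112,281

Liquidated damages (equal amount): £40,600
Penalty days: min(11, 30) = 11
Waiting-time penalty: 11 × £470 = £5,170
Subtotal: £40,600 + £40,600 + £5,170 = £86,370
Attorney fees: 30% of £86,370 = £25,911
Total award: £86,370 + £25,911 = £112,281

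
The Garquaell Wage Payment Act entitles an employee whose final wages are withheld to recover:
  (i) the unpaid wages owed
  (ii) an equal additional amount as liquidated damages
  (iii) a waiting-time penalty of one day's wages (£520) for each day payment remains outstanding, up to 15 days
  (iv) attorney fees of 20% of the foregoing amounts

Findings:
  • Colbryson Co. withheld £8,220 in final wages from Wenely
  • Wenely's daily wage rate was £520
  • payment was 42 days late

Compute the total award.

Liquidated damages (equal amount): £8,220
Penalty days: min(42, 15) = 15
Waiting-time penalty: 15 × £520 = £7,800
Subtotal: £8,220 + £8,220 + £7,800 = £24,240
Attorney fees: 20% of £24,240 = £4,848
Total award: £24,240 + £4,848 = £29,088

Total award: £29,088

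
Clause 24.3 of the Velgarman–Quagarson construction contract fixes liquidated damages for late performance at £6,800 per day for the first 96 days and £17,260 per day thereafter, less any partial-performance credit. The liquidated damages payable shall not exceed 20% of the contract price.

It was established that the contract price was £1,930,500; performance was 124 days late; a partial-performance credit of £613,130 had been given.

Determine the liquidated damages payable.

First 96 days: 96 × £6,800 = £652,800
Remaining days: (124 − 96) × £17,260 = £483,280
Accrued per-day damages: £652,800 + £483,280 = £1,136,080
Less partial-performance credit: £1,136,080 − £613,130 = £522,950
Cap: 20% of £1,930,500 = £386,100
Cap at £386,100: £522,950 exceeds the cap → £386,100

£386,100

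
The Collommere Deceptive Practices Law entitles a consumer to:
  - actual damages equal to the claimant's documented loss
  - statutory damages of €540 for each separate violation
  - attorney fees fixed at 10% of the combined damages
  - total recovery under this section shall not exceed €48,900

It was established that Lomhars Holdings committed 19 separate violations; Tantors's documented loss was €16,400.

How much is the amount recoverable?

€29,326

Statutory damages: 19 × €540 = €10,260
Combined damages: €16,400 + €10,260 = €26,660
Attorney fees: 10% of €26,660 = €2,666
Total before cap: €26,660 + €2,666 = €29,326
Cap at €48,900: €29,326 is within the cap, no reduction.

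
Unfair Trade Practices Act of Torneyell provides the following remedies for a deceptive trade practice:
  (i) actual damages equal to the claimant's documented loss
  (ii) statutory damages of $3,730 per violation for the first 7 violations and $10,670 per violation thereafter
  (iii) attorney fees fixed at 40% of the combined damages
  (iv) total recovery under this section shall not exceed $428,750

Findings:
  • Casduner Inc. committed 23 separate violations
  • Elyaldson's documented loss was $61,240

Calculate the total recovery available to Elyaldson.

$361,298

First 7 violations: 7 × $3,730 = $26,110
Remaining violations: (23 − 7) × $10,670 = $170,720
Statutory damages: $26,110 + $170,720 = $196,830
Combined damages: $61,240 + $196,830 = $258,070
Attorney fees: 40% of $258,070 = $103,228
Total before cap: $258,070 + $103,228 = $361,298
Cap at $428,750: $361,298 is within the cap, no reduction.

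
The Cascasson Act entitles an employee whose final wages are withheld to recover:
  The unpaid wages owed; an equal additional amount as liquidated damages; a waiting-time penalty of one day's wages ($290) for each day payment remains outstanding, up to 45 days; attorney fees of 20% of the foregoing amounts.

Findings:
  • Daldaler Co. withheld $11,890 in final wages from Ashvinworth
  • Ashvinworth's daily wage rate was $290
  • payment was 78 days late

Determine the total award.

Total award: $44,196

Liquidated damages (equal amount): $11,890
Penalty days: min(78, 45) = 45
Waiting-time penalty: 45 × $290 = $13,050
Subtotal: $11,890 + $11,890 + $13,050 = $36,830
Attorney fees: 20% of $36,830 = $7,366
Total award: $36,830 + $7,366 = $44,196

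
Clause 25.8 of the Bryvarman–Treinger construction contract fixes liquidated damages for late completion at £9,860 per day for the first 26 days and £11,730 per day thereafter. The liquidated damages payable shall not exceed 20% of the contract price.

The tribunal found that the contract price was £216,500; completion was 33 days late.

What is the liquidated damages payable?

£43,300

First 26 days: 26 × £9,860 = £256,360
Remaining days: (33 − 26) × £11,730 = £82,110
Accrued per-day damages: £256,360 + £82,110 = £338,470
Cap: 20% of £216,500 = £43,300
Cap at £43,300: £338,470 exceeds the cap → £43,300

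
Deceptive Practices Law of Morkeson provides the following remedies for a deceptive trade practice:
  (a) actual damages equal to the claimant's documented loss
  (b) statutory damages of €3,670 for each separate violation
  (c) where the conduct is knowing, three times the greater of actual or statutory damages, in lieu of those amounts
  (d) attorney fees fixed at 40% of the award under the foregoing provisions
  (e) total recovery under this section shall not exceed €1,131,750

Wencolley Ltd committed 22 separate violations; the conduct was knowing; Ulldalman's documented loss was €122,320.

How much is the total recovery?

€513,744

Statutory damages: 22 × €3,670 = €80,740
Greater of actual damages (€122,320) or statutory damages (€80,740): €122,320
Trebled: 3 × €122,320 = €366,960
Attorney fees: 40% of €366,960 = €146,784
Total before cap: €366,960 + €146,784 = €513,744
Cap at €1,131,750: €513,744 is within the cap, no reduction.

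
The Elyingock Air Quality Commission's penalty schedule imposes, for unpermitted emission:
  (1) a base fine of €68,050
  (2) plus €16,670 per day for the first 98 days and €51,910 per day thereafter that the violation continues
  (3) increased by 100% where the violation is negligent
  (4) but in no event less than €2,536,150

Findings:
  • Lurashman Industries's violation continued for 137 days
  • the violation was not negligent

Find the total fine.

€3,726,200

First 98 days: 98 × €16,670 = €1,633,660
Remaining days: (137 − 98) × €51,910 = €2,024,490
Per-day component: €1,633,660 + €2,024,490 = €3,658,150
Base plus per-day: €68,050 + €3,658,150 = €3,726,200
The violation was not negligent: no 100% increase.
Minimum €2,536,150: €3,726,200 meets the minimum, no increase.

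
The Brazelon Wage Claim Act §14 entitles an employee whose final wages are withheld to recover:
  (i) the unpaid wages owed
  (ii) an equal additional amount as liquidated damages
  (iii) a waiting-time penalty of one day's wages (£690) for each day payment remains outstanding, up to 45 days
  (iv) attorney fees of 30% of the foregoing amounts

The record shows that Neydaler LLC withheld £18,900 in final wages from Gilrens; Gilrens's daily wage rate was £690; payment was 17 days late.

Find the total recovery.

Liquidated damages (equal amount): £18,900
Penalty days: min(17, 45) = 17
Waiting-time penalty: 17 × £690 = £11,730
Subtotal: £18,900 + £18,900 + £11,730 = £49,530
Attorney fees: 30% of £49,530 = £14,859
Total award: £49,530 + £14,859 = £64,389

£64,389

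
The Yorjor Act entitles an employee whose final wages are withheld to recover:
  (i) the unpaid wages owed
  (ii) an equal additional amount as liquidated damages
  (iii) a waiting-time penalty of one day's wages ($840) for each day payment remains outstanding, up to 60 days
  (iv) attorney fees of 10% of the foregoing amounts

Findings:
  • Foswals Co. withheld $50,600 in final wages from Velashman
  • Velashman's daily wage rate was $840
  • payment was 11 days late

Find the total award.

Total award: $121,484

Liquidated damages (equal amount): $50,600
Penalty days: min(11, 60) = 11
Waiting-time penalty: 11 × $840 = $9,240
Subtotal: $50,600 + $50,600 + $9,240 = $110,440
Attorney fees: 10% of $110,440 = $11,044
Total award: $110,440 + $11,044 = $121,484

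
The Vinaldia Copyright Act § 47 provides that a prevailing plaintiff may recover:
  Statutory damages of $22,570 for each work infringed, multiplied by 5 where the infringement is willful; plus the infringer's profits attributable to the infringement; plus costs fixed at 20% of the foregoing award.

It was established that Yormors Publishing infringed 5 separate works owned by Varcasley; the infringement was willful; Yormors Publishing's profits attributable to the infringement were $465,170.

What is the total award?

Statutory damages: 5 × $22,570 = $112,850
Multiplied by 5: 5 × $112,850 = $564,250
Combined award: $564,250 + $465,170 = $1,029,420
Costs: 20% of $1,029,420 = $205,884
Award plus costs: $1,029,420 + $205,884 = $1,235,304

Award: $1,235,304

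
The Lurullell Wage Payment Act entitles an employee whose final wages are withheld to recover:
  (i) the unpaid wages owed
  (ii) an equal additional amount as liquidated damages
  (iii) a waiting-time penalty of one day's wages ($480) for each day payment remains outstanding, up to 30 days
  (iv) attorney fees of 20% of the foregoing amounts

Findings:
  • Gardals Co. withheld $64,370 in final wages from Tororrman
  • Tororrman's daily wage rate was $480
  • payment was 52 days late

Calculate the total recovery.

Liquidated damages (equal amount): $64,370
Penalty days: min(52, 30) = 30
Waiting-time penalty: 30 × $480 = $14,400
Subtotal: $64,370 + $64,370 + $14,400 = $143,140
Attorney fees: 20% of $143,140 = $28,628
Total award: $143,140 + $28,628 = $171,768

$171,768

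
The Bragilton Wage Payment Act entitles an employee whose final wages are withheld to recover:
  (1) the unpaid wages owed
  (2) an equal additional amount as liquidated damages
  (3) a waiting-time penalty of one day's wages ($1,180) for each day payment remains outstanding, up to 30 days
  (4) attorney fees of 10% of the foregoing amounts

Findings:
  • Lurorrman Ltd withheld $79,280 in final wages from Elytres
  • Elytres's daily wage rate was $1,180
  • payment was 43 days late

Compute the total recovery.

Liquidated damages (equal amount): $79,280
Penalty days: min(43, 30) = 30
Waiting-time penalty: 30 × $1,180 = $35,400
Subtotal: $79,280 + $79,280 + $35,400 = $193,960
Attorney fees: 10% of $193,960 = $19,396
Total award: $193,960 + $19,396 = $213,356

$213,356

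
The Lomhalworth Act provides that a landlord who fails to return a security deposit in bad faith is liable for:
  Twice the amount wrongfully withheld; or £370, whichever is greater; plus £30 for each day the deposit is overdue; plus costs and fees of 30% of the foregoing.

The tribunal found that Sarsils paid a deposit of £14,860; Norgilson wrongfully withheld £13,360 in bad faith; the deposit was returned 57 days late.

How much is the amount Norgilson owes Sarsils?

£36,959

Doubled: 2 × £13,360 = £26,720
Minimum £370: £26,720 meets the minimum, no increase.
Late-return penalty: 57 × £30 = £1,710
Damages plus late penalty: £26,720 + £1,710 = £28,430
Costs and fees: 30% of £28,430 = £8,529
Total recovery: £28,430 + £8,529 = £36,959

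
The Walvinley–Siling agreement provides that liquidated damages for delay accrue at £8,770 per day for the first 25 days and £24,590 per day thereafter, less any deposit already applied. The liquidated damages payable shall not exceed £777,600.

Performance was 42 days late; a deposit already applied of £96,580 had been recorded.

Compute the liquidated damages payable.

£540,700

First 25 days: 25 × £8,770 = £219,250
Remaining days: (42 − 25) × £24,590 = £418,030
Accrued per-day damages: £219,250 + £418,030 = £637,280
Less deposit already applied: £637,280 − £96,580 = £540,700
Cap at £777,600: £540,700 is within the cap, no reduction.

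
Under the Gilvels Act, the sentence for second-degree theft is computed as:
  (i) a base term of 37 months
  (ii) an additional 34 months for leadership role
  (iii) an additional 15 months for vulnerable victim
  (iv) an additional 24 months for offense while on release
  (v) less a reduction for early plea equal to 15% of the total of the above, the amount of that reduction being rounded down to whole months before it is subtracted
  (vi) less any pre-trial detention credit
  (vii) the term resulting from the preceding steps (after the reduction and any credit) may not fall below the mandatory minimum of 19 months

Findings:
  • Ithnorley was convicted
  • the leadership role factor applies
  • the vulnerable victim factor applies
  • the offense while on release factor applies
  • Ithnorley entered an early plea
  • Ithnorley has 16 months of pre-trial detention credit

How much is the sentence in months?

78 months

Leadership role enhancement: +34 months
Vulnerable victim enhancement: +15 months
Offense while on release enhancement: +24 months
Adjusted term: 37 months + 34 months + 15 months + 24 months = 110 months
Early plea reduction: 15% of 110 months = 16 months (rounded down)
After reduction: 110 − 16 = 94 months
Less pre-trial detention credit: 94 months − 16 months = 78 months
Minimum 19 months: 78 months meets the minimum, no increase.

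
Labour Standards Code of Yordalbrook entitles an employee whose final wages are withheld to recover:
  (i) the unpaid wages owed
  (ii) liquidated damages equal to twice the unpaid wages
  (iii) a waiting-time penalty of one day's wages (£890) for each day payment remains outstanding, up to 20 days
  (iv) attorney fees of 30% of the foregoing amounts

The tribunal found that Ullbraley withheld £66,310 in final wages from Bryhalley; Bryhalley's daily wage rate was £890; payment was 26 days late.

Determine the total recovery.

Doubled: 2 × £66,310 = £132,620
Penalty days: min(26, 20) = 20
Waiting-time penalty: 20 × £890 = £17,800
Subtotal: £66,310 + £132,620 + £17,800 = £216,730
Attorney fees: 30% of £216,730 = £65,019
Total award: £216,730 + £65,019 = £281,749

£281,749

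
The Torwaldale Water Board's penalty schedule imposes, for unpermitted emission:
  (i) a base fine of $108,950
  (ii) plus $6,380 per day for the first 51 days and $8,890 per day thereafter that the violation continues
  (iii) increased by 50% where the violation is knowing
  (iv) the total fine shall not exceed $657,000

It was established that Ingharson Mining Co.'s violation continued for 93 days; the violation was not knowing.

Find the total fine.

First 51 days: 51 × $6,380 = $325,380
Remaining days: (93 − 51) × $8,890 = $373,380
Per-day component: $325,380 + $373,380 = $698,760
Base plus per-day: $108,950 + $698,760 = $807,710
The violation was not knowing: no 50% increase.
Cap at $657,000: $807,710 exceeds the cap → $657,000

$657,000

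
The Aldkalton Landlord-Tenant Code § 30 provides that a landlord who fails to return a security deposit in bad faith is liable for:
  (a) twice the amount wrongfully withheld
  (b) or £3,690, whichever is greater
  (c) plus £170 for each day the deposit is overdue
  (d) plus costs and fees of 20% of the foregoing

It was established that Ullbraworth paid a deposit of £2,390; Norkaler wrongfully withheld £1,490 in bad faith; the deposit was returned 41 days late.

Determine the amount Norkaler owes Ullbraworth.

Recovery: £12,792

Doubled: 2 × £1,490 = £2,980
Minimum £3,690: £2,980 is below the minimum → £3,690
Late-return penalty: 41 × £170 = £6,970
Damages plus late penalty: £3,690 + £6,970 = £10,660
Costs and fees: 20% of £10,660 = £2,132
Total recovery: £10,660 + £2,132 = £12,792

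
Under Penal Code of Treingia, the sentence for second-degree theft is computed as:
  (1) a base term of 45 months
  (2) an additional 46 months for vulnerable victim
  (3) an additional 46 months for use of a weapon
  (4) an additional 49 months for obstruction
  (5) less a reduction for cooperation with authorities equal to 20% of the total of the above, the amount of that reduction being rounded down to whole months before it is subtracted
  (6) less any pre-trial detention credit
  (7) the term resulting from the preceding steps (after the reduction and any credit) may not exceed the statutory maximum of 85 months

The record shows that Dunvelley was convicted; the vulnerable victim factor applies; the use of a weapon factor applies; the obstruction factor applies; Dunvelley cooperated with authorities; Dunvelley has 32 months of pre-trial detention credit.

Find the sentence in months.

85 months

Vulnerable victim enhancement: +46 months
Use of a weapon enhancement: +46 months
Obstruction enhancement: +49 months
Adjusted term: 45 months + 46 months + 46 months + 49 months = 186 months
Cooperation with authorities reduction: 20% of 186 months = 37 months (rounded down)
After reduction: 186 − 37 = 149 months
Less pre-trial detention credit: 149 months − 32 months = 117 months
Cap at 85 months: 117 months exceeds the cap → 85 months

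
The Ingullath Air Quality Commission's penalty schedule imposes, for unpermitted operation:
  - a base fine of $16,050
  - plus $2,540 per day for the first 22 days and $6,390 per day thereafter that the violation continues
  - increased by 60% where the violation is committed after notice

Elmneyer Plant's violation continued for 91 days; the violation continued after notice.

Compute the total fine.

$820,544

First 22 days: 22 × $2,540 = $55,880
Remaining days: (91 − 22) × $6,390 = $440,910
Per-day component: $55,880 + $440,910 = $496,790
Base plus per-day: $16,050 + $496,790 = $512,840
Enhancement: 60% of $512,840 = $307,704
Enhanced fine: $512,840 + $307,704 = $820,544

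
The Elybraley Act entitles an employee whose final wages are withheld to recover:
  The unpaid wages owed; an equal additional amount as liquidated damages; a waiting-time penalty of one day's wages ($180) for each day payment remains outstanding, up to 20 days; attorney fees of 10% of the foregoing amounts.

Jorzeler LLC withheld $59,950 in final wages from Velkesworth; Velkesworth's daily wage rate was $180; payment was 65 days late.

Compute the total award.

$135,850

Liquidated damages (equal amount): $59,950
Penalty days: min(65, 20) = 20
Waiting-time penalty: 20 × $180 = $3,600
Subtotal: $59,950 + $59,950 + $3,600 = $123,500
Attorney fees: 10% of $123,500 = $12,350
Total award: $123,500 + $12,350 = $135,850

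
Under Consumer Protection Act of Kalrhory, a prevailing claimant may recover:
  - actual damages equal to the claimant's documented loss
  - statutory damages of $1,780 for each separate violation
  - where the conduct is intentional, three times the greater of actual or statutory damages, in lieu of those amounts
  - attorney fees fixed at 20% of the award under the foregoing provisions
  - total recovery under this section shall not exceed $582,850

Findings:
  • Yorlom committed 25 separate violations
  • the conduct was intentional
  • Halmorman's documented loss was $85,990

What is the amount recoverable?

Statutory damages: 25 × $1,780 = $44,500
Greater of actual damages ($85,990) or statutory damages ($44,500): $85,990
Trebled: 3 × $85,990 = $257,970
Attorney fees: 20% of $257,970 = $51,594
Total before cap: $257,970 + $51,594 = $309,564
Cap at $582,850: $309,564 is within the cap, no reduction.

Total recovery: $309,564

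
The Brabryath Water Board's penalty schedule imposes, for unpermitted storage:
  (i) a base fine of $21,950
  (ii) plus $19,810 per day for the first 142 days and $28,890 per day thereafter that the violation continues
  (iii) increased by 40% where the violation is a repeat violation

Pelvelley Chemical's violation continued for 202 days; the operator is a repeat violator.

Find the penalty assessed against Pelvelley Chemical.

First 142 days: 142 × $19,810 = $2,813,020
Remaining days: (202 − 142) × $28,890 = $1,733,400
Per-day component: $2,813,020 + $1,733,400 = $4,546,420
Base plus per-day: $21,950 + $4,546,420 = $4,568,370
Enhancement: 40% of $4,568,370 = $1,827,348
Enhanced fine: $4,568,370 + $1,827,348 = $6,395,718

$6,395,718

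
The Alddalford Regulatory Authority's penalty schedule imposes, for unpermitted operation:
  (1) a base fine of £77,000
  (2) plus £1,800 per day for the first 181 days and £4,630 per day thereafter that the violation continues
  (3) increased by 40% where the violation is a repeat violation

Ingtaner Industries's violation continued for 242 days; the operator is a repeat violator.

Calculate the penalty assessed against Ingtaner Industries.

Civil penalty: £959,322

First 181 days: 181 × £1,800 = £325,800
Remaining days: (242 − 181) × £4,630 = £282,430
Per-day component: £325,800 + £282,430 = £608,230
Base plus per-day: £77,000 + £608,230 = £685,230
Enhancement: 40% of £685,230 = £274,092
Enhanced fine: £685,230 + £274,092 = £959,322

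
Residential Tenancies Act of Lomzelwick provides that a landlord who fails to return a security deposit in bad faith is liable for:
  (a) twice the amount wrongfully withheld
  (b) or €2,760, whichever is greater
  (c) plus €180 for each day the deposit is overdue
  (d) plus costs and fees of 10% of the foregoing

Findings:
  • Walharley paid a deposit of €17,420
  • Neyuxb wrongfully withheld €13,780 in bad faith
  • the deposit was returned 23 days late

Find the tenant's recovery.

Recovery: €34,870

Doubled: 2 × €13,780 = €27,560
Minimum €2,760: €27,560 meets the minimum, no increase.
Late-return penalty: 23 × €180 = €4,140
Damages plus late penalty: €27,560 + €4,140 = €31,700
Costs and fees: 10% of €31,700 = €3,170
Total recovery: €31,700 + €3,170 = €34,870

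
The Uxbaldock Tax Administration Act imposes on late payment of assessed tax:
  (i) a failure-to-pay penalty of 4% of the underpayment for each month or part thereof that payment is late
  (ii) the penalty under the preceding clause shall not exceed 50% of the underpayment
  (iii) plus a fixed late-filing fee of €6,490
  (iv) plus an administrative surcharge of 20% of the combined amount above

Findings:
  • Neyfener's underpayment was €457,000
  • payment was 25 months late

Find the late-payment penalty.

€281,988

Accrued rate: 4% × 25 = 100%, capped at 50% → 50%
Failure-to-pay penalty: 50% of €457,000 = €228,500
Penalty before surcharge: €228,500 + €6,490 = €234,990
Administrative surcharge: 20% of €234,990 = €46,998
Total penalty: €234,990 + €46,998 = €281,988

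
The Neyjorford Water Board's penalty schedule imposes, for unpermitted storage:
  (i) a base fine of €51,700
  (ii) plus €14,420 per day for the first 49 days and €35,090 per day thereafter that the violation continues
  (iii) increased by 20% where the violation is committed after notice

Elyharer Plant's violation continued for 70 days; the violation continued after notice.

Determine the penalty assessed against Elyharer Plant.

First 49 days: 49 × €14,420 = €706,580
Remaining days: (70 − 49) × €35,090 = €736,890
Per-day component: €706,580 + €736,890 = €1,443,470
Base plus per-day: €51,700 + €1,443,470 = €1,495,170
Enhancement: 20% of €1,495,170 = €299,034
Enhanced fine: €1,495,170 + €299,034 = €1,794,204

€1,794,204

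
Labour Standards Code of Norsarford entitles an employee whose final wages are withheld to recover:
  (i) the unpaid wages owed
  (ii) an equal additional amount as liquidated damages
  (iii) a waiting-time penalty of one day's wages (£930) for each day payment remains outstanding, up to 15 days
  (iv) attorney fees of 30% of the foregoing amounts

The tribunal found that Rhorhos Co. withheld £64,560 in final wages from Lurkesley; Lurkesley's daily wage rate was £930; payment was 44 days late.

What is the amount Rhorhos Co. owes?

£185,991

Liquidated damages (equal amount): £64,560
Penalty days: min(44, 15) = 15
Waiting-time penalty: 15 × £930 = £13,950
Subtotal: £64,560 + £64,560 + £13,950 = £143,070
Attorney fees: 30% of £143,070 = £42,921
Total award: £143,070 + £42,921 = £185,991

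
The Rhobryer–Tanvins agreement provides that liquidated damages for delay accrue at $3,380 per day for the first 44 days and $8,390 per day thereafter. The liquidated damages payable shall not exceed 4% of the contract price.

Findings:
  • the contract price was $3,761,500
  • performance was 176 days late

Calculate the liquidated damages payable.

First 44 days: 44 × $3,380 = $148,720
Remaining days: (176 − 44) × $8,390 = $1,107,480
Accrued per-day damages: $148,720 + $1,107,480 = $1,256,200
Cap: 4% of $3,761,500 = $150,460
Cap at $150,460: $1,256,200 exceeds the cap → $150,460

$150,460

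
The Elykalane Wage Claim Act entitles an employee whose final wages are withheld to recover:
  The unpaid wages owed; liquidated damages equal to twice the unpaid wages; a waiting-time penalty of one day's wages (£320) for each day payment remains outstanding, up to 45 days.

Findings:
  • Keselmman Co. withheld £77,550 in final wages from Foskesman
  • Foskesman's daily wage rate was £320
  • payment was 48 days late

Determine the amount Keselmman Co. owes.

Doubled: 2 × £77,550 = £155,100
Penalty days: min(48, 45) = 45
Waiting-time penalty: 45 × £320 = £14,400
Total award: £77,550 + £155,100 + £14,400 = £247,050

£247,050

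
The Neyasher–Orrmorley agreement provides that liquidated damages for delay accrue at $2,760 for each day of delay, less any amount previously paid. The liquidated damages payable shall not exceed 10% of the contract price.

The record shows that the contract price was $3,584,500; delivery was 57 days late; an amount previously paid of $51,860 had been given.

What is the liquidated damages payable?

$105,460

Per-day damages: 57 × $2,760 = $157,320
Less amount previously paid: $157,320 − $51,860 = $105,460
Cap: 10% of $3,584,500 = $358,450
Cap at $358,450: $105,460 is within the cap, no reduction.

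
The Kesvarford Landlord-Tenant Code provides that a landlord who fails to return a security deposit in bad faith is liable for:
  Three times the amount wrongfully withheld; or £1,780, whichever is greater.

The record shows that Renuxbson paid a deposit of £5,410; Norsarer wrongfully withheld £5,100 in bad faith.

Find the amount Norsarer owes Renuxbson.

Trebled: 3 × £5,100 = £15,300
Minimum £1,780: £15,300 meets the minimum, no increase.

Recovery: £15,300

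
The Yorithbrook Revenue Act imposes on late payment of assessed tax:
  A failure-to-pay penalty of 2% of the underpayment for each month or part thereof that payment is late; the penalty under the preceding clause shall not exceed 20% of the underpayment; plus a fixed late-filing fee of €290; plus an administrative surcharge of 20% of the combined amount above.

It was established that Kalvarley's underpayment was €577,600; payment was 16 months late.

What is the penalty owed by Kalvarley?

Accrued rate: 2% × 16 = 32%, capped at 20% → 20%
Failure-to-pay penalty: 20% of €577,600 = €115,520
Penalty before surcharge: €115,520 + €290 = €115,810
Administrative surcharge: 20% of €115,810 = €23,162
Total penalty: €115,810 + €23,162 = €138,972

€138,972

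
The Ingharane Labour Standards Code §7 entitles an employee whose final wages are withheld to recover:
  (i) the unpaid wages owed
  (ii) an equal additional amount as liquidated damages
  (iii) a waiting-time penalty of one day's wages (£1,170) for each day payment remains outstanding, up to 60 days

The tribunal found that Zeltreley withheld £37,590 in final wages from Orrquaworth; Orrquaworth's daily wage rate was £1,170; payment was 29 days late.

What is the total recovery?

Liquidated damages (equal amount): £37,590
Penalty days: min(29, 60) = 29
Waiting-time penalty: 29 × £1,170 = £33,930
Total award: £37,590 + £37,590 + £33,930 = £109,110

£109,110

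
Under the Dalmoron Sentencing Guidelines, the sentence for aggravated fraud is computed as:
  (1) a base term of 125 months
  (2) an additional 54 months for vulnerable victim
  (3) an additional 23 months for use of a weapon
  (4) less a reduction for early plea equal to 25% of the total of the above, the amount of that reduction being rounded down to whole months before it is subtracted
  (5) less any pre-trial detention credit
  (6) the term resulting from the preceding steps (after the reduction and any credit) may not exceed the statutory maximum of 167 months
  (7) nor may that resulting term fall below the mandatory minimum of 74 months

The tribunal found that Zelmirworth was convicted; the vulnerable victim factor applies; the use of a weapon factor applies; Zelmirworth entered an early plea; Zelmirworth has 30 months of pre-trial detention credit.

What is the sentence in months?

122 months

Vulnerable victim enhancement: +54 months
Use of a weapon enhancement: +23 months
Adjusted term: 125 months + 54 months + 23 months = 202 months
Early plea reduction: 25% of 202 months = 50 months (rounded down)
After reduction: 202 − 50 = 152 months
Less pre-trial detention credit: 152 months − 30 months = 122 months
Cap at 167 months: 122 months is within the cap, no reduction.
Minimum 74 months: 122 months meets the minimum, no increase.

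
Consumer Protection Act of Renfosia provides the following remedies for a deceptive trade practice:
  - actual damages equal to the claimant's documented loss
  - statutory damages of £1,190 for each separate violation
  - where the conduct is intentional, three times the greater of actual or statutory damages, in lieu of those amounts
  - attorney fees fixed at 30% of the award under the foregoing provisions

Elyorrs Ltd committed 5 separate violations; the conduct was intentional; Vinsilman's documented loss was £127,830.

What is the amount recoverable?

Total recovery: £498,537

Statutory damages: 5 × £1,190 = £5,950
Greater of actual damages (£127,830) or statutory damages (£5,950): £127,830
Trebled: 3 × £127,830 = £383,490
Attorney fees: 30% of £383,490 = £115,047
Total recovery: £383,490 + £115,047 = £498,537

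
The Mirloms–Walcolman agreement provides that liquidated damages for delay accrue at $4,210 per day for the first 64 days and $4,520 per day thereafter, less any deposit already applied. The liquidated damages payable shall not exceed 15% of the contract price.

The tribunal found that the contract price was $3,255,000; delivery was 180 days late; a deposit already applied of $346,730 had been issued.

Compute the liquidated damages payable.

$447,030

First 64 days: 64 × $4,210 = $269,440
Remaining days: (180 − 64) × $4,520 = $524,320
Accrued per-day damages: $269,440 + $524,320 = $793,760
Less deposit already applied: $793,760 − $346,730 = $447,030
Cap: 15% of $3,255,000 = $488,250
Cap at $488,250: $447,030 is within the cap, no reduction.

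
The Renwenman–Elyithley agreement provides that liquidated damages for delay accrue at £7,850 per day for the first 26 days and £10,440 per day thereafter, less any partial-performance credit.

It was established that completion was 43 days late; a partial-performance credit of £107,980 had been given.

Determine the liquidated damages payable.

First 26 days: 26 × £7,850 = £204,100
Remaining days: (43 − 26) × £10,440 = £177,480
Accrued per-day damages: £204,100 + £177,480 = £381,580
Less partial-performance credit: £381,580 − £107,980 = £273,600

£273,600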